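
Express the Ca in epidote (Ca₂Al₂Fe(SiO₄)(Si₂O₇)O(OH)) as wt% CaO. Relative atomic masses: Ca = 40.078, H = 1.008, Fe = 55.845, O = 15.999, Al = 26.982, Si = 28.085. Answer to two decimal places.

Formula mass = 483.215 g/mol.
2 Ca → 2.0000 mol CaO per formula unit; M(CaO) = 56.077, so CaO mass = 112.154 g.
112.154/483.215 × 100 = 23.21 wt%.

23.21 wt%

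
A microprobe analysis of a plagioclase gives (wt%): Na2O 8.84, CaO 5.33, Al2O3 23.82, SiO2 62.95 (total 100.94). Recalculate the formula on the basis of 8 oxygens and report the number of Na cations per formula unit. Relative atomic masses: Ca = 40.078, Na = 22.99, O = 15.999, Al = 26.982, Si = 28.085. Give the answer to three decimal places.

0.752 Na apfu

8.84 wt% Na2O ÷ 61.979 g/mol = 0.14263 mol, giving 0.28526 Na and 0.14263 O.
5.33 wt% CaO ÷ 56.077 g/mol = 0.09505 mol, giving 0.09505 Ca and 0.09505 O.
23.82 wt% Al2O3 ÷ 101.961 g/mol = 0.23362 mol, giving 0.46724 Al and 0.70086 O.
62.95 wt% SiO2 ÷ 60.083 g/mol = 1.04772 mol, giving 1.04772 Si and 2.09544 O.
Oxygen sums to 3.03398; scaling by 8/3.03398 = 2.63680 puts the formula on 8 O.
Na: 0.28526 × 2.63680 = 0.752 atoms per formula unit.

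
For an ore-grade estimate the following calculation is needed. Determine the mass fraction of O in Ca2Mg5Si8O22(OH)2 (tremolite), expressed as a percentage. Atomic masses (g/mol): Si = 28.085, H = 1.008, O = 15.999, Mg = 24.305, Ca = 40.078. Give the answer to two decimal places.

M(Ca2Mg5Si8O22(OH)2) = 812.353 g/mol.
O contributes 24 × 15.999 = 383.976 g per mole.
383.976/812.353 = 0.4727 → 47.27%.

47.27 weight percent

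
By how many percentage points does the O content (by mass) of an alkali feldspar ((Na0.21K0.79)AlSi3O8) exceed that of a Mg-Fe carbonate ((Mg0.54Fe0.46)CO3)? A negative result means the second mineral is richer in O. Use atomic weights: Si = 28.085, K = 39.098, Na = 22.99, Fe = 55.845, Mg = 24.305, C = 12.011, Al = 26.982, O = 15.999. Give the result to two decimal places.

-2.02 percentage points

First mineral: 127.992 g O in 274.944 g formula = 46.55 wt% O.
Second mineral: 47.997 g O in 98.821 g formula = 48.57 wt% O.
46.55% − 48.57% gives a difference of -2.02 percentage points.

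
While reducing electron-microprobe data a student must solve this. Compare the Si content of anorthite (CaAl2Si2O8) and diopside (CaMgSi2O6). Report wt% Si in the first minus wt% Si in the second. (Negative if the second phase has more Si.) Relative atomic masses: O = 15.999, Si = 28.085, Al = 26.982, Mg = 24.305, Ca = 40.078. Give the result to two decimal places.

Si in CaAl2Si2O8: molar mass 278.204 g/mol; 2×28.085 = 56.170 g → 20.19 wt%.
Si in CaMgSi2O6: molar mass 216.547 g/mol; 2×28.085 = 56.170 g → 25.94 wt%.
Difference = 20.19 − 25.94 = -5.75 percentage points.

-5.75 percentage points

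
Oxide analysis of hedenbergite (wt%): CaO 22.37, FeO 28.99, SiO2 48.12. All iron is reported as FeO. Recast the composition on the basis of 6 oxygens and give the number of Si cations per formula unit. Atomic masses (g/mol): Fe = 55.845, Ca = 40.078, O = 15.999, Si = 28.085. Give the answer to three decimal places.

22.37 wt% CaO ÷ 56.077 g/mol = 0.39892 mol, giving 0.39892 Ca and 0.39892 O.
28.99 wt% FeO ÷ 71.844 g/mol = 0.40351 mol, giving 0.40351 Fe and 0.40351 O.
48.12 wt% SiO2 ÷ 60.083 g/mol = 0.80089 mol, giving 0.80089 Si and 1.60178 O.
Oxygen sums to 2.40421; scaling by 6/2.40421 = 2.49562 puts the formula on 6 O.
Si: 0.80089 × 2.49562 = 1.999 atoms per formula unit.

1.999 Si apfu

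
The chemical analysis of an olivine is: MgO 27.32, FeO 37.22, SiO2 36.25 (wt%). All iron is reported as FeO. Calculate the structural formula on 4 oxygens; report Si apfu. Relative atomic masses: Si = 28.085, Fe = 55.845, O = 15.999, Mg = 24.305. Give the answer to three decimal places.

MgO (M=40.304): mol = 0.67785; Mg = 0.67785, O = 0.67785.
FeO (M=71.844): mol = 0.51807; Fe = 0.51807, O = 0.51807.
SiO2 (M=60.083): mol = 0.60333; Si = 0.60333, O = 1.20666.
ΣO = 2.40258; factor = 4/ΣO = 1.66488.
Si apfu = 0.60333 × 1.66488 = 1.004.

1.004 Si apfu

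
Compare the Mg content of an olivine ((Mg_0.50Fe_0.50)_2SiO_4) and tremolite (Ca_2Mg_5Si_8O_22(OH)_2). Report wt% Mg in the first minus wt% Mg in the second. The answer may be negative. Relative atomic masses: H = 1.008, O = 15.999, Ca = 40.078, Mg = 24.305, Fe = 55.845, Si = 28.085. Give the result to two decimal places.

-0.85 percentage points

First mineral: 24.305 g Mg in 172.231 g formula = 14.11 wt% Mg.
Second mineral: 121.525 g Mg in 812.353 g formula = 14.96 wt% Mg.
14.11% − 14.96% gives a difference of -0.85 percentage points.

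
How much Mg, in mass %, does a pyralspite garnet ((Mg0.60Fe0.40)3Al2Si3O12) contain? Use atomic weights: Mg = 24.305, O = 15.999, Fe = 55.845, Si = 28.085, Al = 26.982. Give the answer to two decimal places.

Molar mass of (Mg0.60Fe0.40)3Al2Si3O12: 1.80·24.305 + 1.20·55.845 + 2·26.982 + 3·28.085 + 12·15.999 = 440.970 g/mol.
Mass of Mg per formula unit: 1.80 × 24.305 = 43.749 g.
Weight fraction Mg = 43.749 / 440.970 = 0.0992.

9.92 mass %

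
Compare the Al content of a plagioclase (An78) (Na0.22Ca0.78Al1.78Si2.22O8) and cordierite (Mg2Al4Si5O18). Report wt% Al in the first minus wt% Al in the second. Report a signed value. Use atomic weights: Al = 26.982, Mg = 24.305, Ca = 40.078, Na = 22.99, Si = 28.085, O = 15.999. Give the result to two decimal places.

-0.97 percentage points

First mineral: 48.028 g Al in 274.687 g formula = 17.48 wt% Al.
Second mineral: 107.928 g Al in 584.945 g formula = 18.45 wt% Al.
17.48% − 18.45% gives a difference of -0.97 percentage points.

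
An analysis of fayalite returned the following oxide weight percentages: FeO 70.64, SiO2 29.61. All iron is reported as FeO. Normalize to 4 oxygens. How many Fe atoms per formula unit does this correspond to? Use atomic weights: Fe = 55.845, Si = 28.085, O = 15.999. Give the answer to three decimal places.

1.998 Fe apfu

FeO (M=71.844): mol = 0.98324; Fe = 0.98324, O = 0.98324.
SiO2 (M=60.083): mol = 0.49282; Si = 0.49282, O = 0.98564.
ΣO = 1.96888; factor = 4/ΣO = 2.03161.
Fe apfu = 0.98324 × 2.03161 = 1.998.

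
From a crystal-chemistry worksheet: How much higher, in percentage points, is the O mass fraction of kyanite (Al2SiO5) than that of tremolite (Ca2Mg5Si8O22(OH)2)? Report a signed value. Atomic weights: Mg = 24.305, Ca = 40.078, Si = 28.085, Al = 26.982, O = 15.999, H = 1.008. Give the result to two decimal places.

2.10 percentage points

M(Al2SiO5) = 162.044 g/mol, so wt% O = 79.995/162.044 × 100 = 49.37%.
M(Ca2Mg5Si8O22(OH)2) = 812.353 g/mol, so wt% O = 383.976/812.353 × 100 = 47.27%.
49.37 − 47.27 = 2.10 pp.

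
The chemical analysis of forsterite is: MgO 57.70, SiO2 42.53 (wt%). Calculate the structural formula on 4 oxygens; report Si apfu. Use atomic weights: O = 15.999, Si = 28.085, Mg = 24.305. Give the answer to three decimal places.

0.994 Si apfu

57.70 wt% MgO ÷ 40.304 g/mol = 1.43162 mol, giving 1.43162 Mg and 1.43162 O.
42.53 wt% SiO2 ÷ 60.083 g/mol = 0.70785 mol, giving 0.70785 Si and 1.41570 O.
Oxygen sums to 2.84732; scaling by 4/2.84732 = 1.40483 puts the formula on 4 O.
Si: 0.70785 × 1.40483 = 0.994 atoms per formula unit.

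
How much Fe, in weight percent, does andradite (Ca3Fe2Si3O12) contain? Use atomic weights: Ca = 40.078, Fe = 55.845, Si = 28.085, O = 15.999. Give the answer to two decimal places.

21.98 weight percent

Formula mass = 3·40.078 + 2·55.845 + 3·28.085 + 12·15.999 = 508.167 g/mol, of which 111.690 g is Fe.
So Fe makes up 111.690/508.167 = 0.2198 of the mass, i.e. 21.98%.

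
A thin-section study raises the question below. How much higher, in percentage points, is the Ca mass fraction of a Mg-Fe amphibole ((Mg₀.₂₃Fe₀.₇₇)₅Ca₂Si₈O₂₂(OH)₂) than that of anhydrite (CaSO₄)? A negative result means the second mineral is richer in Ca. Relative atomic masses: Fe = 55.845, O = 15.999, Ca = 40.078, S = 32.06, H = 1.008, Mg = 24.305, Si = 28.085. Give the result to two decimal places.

M((Mg₀.₂₃Fe₀.₇₇)₅Ca₂Si₈O₂₂(OH)₂) = 933.782 g/mol, so wt% Ca = 80.156/933.782 × 100 = 8.58%.
M(CaSO₄) = 136.134 g/mol, so wt% Ca = 40.078/136.134 × 100 = 29.44%.
8.58 − 29.44 = -20.86 pp.

-20.86 percentage points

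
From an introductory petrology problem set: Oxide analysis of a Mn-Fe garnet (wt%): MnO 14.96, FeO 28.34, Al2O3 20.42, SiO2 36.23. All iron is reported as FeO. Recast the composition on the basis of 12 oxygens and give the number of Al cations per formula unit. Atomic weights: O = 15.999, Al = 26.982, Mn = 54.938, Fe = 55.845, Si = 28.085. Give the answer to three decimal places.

MnO (M=70.937): mol = 0.21089; Mn = 0.21089, O = 0.21089.
FeO (M=71.844): mol = 0.39447; Fe = 0.39447, O = 0.39447.
Al2O3 (M=101.961): mol = 0.20027; Al = 0.40054, O = 0.60081.
SiO2 (M=60.083): mol = 0.60300; Si = 0.60300, O = 1.20600.
ΣO = 2.41217; factor = 12/ΣO = 4.97477.
Al apfu = 0.40054 × 4.97477 = 1.993.

1.993 Al apfu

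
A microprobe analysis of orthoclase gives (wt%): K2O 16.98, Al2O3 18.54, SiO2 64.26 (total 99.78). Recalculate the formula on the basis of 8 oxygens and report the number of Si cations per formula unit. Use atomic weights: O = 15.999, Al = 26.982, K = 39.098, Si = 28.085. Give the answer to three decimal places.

16.98 wt% K2O ÷ 94.195 g/mol = 0.18026 mol, giving 0.36052 K and 0.18026 O.
18.54 wt% Al2O3 ÷ 101.961 g/mol = 0.18183 mol, giving 0.36366 Al and 0.54549 O.
64.26 wt% SiO2 ÷ 60.083 g/mol = 1.06952 mol, giving 1.06952 Si and 2.13904 O.
Oxygen sums to 2.86479; scaling by 8/2.86479 = 2.79253 puts the formula on 8 O.
Si: 1.06952 × 2.79253 = 2.987 atoms per formula unit.

2.987 Si apfu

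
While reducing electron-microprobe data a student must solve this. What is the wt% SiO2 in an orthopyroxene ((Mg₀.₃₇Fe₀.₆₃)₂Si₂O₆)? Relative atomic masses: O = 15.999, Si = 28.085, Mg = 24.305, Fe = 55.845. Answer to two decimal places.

Molar mass of (Mg₀.₃₇Fe₀.₆₃)₂Si₂O₆ = 0.74×24.305 + 1.26×55.845 + 2×28.085 + 6×15.999 = 240.514 g/mol.
Each formula unit contains 2 Si, equivalent to 2/1 = 2.0000 mol SiO2.
M(SiO2) = 1×28.085 + 2×15.999 = 60.083 g/mol.
Mass of SiO2 per formula unit = 2.0000 × 60.083 = 120.166 g.
SiO2 wt% = 120.166 / 240.514 × 100 = 49.96%.

49.96 wt%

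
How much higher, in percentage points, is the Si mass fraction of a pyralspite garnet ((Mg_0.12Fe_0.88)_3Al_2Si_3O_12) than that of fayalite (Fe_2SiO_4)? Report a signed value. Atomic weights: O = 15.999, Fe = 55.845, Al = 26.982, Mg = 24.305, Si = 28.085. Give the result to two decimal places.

First mineral: 84.255 g Si in 486.388 g formula = 17.32 wt% Si.
Second mineral: 28.085 g Si in 203.771 g formula = 13.78 wt% Si.
17.32% − 13.78% gives a difference of 3.54 percentage points.

3.54 percentage points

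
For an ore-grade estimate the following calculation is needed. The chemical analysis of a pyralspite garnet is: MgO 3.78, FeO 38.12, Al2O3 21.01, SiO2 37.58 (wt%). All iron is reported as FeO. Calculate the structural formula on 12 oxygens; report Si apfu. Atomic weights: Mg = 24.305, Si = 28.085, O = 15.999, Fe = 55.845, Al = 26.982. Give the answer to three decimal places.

3.010 Si apfu

MgO: 3.78/40.304 = 0.09379 mol → 0.09379 mol Mg, 0.09379 mol O.
FeO: 38.12/71.844 = 0.53059 mol → 0.53059 mol Fe, 0.53059 mol O.
Al2O3: 21.01/101.961 = 0.20606 mol → 0.41212 mol Al, 0.61818 mol O.
SiO2: 37.58/60.083 = 0.62547 mol → 0.62547 mol Si, 1.25094 mol O.
Total oxygen = 2.49350 mol. Normalization factor = 12/2.49350 = 4.81251.
Si per 12 O = 0.62547 × 4.81251 = 3.010.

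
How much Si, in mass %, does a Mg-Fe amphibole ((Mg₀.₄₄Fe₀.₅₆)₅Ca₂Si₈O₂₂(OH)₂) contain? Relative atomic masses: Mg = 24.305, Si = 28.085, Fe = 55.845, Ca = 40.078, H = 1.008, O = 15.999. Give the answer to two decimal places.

M((Mg₀.₄₄Fe₀.₅₆)₅Ca₂Si₈O₂₂(OH)₂) = 900.665 g/mol.
Si contributes 8 × 28.085 = 224.680 g per mole.
224.680/900.665 = 0.2495 → 24.95%.

24.95 mass %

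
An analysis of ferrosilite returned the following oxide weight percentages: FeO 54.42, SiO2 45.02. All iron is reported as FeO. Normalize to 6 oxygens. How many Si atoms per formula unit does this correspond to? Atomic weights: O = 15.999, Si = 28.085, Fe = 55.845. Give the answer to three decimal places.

54.42 wt% FeO ÷ 71.844 g/mol = 0.75747 mol, giving 0.75747 Fe and 0.75747 O.
45.02 wt% SiO2 ÷ 60.083 g/mol = 0.74930 mol, giving 0.74930 Si and 1.49860 O.
Oxygen sums to 2.25607; scaling by 6/2.25607 = 2.65949 puts the formula on 6 O.
Si: 0.74930 × 2.65949 = 1.993 atoms per formula unit.

1.993 Si apfu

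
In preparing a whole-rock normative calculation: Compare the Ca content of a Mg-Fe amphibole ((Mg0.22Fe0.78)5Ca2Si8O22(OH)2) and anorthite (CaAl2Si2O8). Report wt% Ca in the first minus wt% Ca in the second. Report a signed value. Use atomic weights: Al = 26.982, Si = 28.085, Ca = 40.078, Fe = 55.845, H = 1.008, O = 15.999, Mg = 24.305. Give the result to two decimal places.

-5.84 percentage points

M((Mg0.22Fe0.78)5Ca2Si8O22(OH)2) = 935.359 g/mol, so wt% Ca = 80.156/935.359 × 100 = 8.57%.
M(CaAl2Si2O8) = 278.204 g/mol, so wt% Ca = 40.078/278.204 × 100 = 14.41%.
8.57 − 14.41 = -5.84 pp.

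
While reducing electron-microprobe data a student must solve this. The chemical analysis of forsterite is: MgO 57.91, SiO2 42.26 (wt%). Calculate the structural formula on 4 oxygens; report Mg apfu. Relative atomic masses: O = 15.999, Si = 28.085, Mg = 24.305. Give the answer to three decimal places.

57.91 wt% MgO ÷ 40.304 g/mol = 1.43683 mol, giving 1.43683 Mg and 1.43683 O.
42.26 wt% SiO2 ÷ 60.083 g/mol = 0.70336 mol, giving 0.70336 Si and 1.40672 O.
Oxygen sums to 2.84355; scaling by 4/2.84355 = 1.40669 puts the formula on 4 O.
Mg: 1.43683 × 1.40669 = 2.021 atoms per formula unit.

2.021 Mg apfu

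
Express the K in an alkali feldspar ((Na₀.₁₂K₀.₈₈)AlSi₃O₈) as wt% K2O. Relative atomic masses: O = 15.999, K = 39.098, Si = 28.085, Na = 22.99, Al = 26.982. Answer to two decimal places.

15.00 wt%

M((Na₀.₁₂K₀.₈₈)AlSi₃O₈) = 276.394 g/mol; M(K2O) = 94.195 g/mol.
Moles K2O per formula unit = 0.88 K ÷ 2 = 0.4400.
K2O fraction = (0.4400 × 94.195) / 276.394 = 41.446/276.394 = 0.1500.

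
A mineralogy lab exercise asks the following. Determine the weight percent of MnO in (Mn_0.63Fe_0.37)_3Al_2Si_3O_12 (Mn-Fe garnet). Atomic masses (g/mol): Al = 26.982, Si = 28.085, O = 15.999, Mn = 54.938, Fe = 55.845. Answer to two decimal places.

27.03 wt%

M((Mn_0.63Fe_0.37)_3Al_2Si_3O_12) = 496.028 g/mol; M(MnO) = 70.937 g/mol.
Moles MnO per formula unit = 1.89 Mn ÷ 1 = 1.8900.
MnO fraction = (1.8900 × 70.937) / 496.028 = 134.071/496.028 = 0.2703.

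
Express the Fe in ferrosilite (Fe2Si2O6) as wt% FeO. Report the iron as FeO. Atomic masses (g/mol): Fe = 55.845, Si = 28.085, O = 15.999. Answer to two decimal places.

Formula mass = 263.854 g/mol.
2 Fe → 2.0000 mol FeO per formula unit; M(FeO) = 71.844, so FeO mass = 143.688 g.
143.688/263.854 × 100 = 54.46 wt%.

54.46 wt%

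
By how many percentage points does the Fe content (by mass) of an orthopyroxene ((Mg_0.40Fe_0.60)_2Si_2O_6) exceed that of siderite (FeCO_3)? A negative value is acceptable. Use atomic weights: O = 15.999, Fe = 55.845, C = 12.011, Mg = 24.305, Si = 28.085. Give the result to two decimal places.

M((Mg_0.40Fe_0.60)_2Si_2O_6) = 238.622 g/mol, so wt% Fe = 67.014/238.622 × 100 = 28.08%.
M(FeCO_3) = 115.853 g/mol, so wt% Fe = 55.845/115.853 × 100 = 48.20%.
28.08 − 48.20 = -20.12 pp.

-20.12 percentage points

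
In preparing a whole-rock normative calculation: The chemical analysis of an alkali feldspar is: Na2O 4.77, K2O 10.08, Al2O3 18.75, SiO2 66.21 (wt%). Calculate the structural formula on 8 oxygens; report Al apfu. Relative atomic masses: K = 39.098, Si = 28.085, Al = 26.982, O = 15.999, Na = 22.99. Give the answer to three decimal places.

1.001 Al apfu

4.77 wt% Na2O ÷ 61.979 g/mol = 0.07696 mol, giving 0.15392 Na and 0.07696 O.
10.08 wt% K2O ÷ 94.195 g/mol = 0.10701 mol, giving 0.21402 K and 0.10701 O.
18.75 wt% Al2O3 ÷ 101.961 g/mol = 0.18389 mol, giving 0.36778 Al and 0.55167 O.
66.21 wt% SiO2 ÷ 60.083 g/mol = 1.10198 mol, giving 1.10198 Si and 2.20396 O.
Oxygen sums to 2.93960; scaling by 8/2.93960 = 2.72146 puts the formula on 8 O.
Al: 0.36778 × 2.72146 = 1.001 atoms per formula unit.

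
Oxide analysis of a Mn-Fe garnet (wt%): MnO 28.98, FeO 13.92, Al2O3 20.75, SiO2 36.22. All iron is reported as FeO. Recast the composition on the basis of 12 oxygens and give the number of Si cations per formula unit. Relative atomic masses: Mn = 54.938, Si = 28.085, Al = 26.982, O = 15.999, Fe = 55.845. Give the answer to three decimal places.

MnO (M=70.937): mol = 0.40853; Mn = 0.40853, O = 0.40853.
FeO (M=71.844): mol = 0.19375; Fe = 0.19375, O = 0.19375.
Al2O3 (M=101.961): mol = 0.20351; Al = 0.40702, O = 0.61053.
SiO2 (M=60.083): mol = 0.60283; Si = 0.60283, O = 1.20566.
ΣO = 2.41847; factor = 12/ΣO = 4.96181.
Si apfu = 0.60283 × 4.96181 = 2.991.

2.991 Si apfu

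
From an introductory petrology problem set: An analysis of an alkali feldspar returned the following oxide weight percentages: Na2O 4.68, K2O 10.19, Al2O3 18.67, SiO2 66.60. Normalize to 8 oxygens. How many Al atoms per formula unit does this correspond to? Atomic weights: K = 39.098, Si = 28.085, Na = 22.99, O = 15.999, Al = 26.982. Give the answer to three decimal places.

0.993 Al apfu

Na2O: 4.68/61.979 = 0.07551 mol → 0.15102 mol Na, 0.07551 mol O.
K2O: 10.19/94.195 = 0.10818 mol → 0.21636 mol K, 0.10818 mol O.
Al2O3: 18.67/101.961 = 0.18311 mol → 0.36622 mol Al, 0.54933 mol O.
SiO2: 66.60/60.083 = 1.10847 mol → 1.10847 mol Si, 2.21694 mol O.
Total oxygen = 2.94996 mol. Normalization factor = 8/2.94996 = 2.71190.
Al per 8 O = 0.36622 × 2.71190 = 0.993.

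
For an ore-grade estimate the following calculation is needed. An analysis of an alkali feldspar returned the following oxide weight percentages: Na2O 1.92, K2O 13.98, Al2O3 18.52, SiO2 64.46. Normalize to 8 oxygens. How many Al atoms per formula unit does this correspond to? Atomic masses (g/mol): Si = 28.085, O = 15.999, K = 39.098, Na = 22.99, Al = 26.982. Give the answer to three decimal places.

Na2O (M=61.979): mol = 0.03098; Na = 0.06196, O = 0.03098.
K2O (M=94.195): mol = 0.14842; K = 0.29684, O = 0.14842.
Al2O3 (M=101.961): mol = 0.18164; Al = 0.36328, O = 0.54492.
SiO2 (M=60.083): mol = 1.07285; Si = 1.07285, O = 2.14570.
ΣO = 2.87002; factor = 8/ΣO = 2.78744.
Al apfu = 0.36328 × 2.78744 = 1.013.

1.013 Al apfu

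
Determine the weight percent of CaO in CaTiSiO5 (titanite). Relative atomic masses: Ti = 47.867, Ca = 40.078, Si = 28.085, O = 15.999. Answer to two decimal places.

28.61 wt%

M(CaTiSiO5) = 196.025 g/mol; M(CaO) = 56.077 g/mol.
Moles CaO per formula unit = 1 Ca ÷ 1 = 1.0000.
CaO fraction = (1.0000 × 56.077) / 196.025 = 56.077/196.025 = 0.2861.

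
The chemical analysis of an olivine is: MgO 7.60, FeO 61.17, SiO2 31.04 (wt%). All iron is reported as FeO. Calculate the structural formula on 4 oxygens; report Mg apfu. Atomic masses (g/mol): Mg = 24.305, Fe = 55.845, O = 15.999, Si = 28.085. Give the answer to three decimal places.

0.364 Mg apfu

MgO: 7.60/40.304 = 0.18857 mol → 0.18857 mol Mg, 0.18857 mol O.
FeO: 61.17/71.844 = 0.85143 mol → 0.85143 mol Fe, 0.85143 mol O.
SiO2: 31.04/60.083 = 0.51662 mol → 0.51662 mol Si, 1.03324 mol O.
Total oxygen = 2.07324 mol. Normalization factor = 4/2.07324 = 1.92935.
Mg per 4 O = 0.18857 × 1.92935 = 0.364.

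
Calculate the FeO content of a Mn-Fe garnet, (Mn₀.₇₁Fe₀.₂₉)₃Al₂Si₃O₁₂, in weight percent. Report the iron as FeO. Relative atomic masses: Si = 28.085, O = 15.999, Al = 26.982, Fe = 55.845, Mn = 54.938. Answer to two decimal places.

Molar mass of (Mn₀.₇₁Fe₀.₂₉)₃Al₂Si₃O₁₂ = 2.13*54.938 + 0.87*55.845 + 2*26.982 + 3*28.085 + 12*15.999 = 495.810 g/mol.
Each formula unit contains 0.87 Fe, equivalent to 0.87/1 = 0.8700 mol FeO.
M(FeO) = 1×55.845 + 1×15.999 = 71.844 g/mol.
Mass of FeO per formula unit = 0.8700 × 71.844 = 62.504 g.
FeO wt% = 62.504 / 495.810 × 100 = 12.61%.

12.61 wt%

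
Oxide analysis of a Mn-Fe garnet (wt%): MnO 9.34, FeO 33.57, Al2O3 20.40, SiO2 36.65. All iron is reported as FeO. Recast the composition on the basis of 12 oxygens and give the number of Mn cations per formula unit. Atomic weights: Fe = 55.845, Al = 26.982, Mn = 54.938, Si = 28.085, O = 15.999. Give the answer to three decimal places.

0.653 Mn apfu

MnO: 9.34/70.937 = 0.13167 mol → 0.13167 mol Mn, 0.13167 mol O.
FeO: 33.57/71.844 = 0.46726 mol → 0.46726 mol Fe, 0.46726 mol O.
Al2O3: 20.40/101.961 = 0.20008 mol → 0.40016 mol Al, 0.60024 mol O.
SiO2: 36.65/60.083 = 0.60999 mol → 0.60999 mol Si, 1.21998 mol O.
Total oxygen = 2.41915 mol. Normalization factor = 12/2.41915 = 4.96042.
Mn per 12 O = 0.13167 × 4.96042 = 0.653.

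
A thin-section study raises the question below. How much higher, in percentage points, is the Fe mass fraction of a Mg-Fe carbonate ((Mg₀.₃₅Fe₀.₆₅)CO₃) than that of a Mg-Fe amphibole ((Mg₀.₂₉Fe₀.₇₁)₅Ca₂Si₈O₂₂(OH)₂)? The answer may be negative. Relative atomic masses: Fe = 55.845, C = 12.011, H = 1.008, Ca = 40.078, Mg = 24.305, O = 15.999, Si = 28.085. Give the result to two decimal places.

13.18 percentage points

M((Mg₀.₃₅Fe₀.₆₅)CO₃) = 104.814 g/mol, so wt% Fe = 36.299/104.814 × 100 = 34.63%.
M((Mg₀.₂₉Fe₀.₇₁)₅Ca₂Si₈O₂₂(OH)₂) = 924.320 g/mol, so wt% Fe = 198.250/924.320 × 100 = 21.45%.
34.63 − 21.45 = 13.18 pp.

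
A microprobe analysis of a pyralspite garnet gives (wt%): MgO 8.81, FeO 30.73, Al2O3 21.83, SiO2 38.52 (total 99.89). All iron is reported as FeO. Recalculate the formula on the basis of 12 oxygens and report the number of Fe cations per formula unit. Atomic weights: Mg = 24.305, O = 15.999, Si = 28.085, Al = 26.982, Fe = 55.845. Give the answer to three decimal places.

1.997 Fe apfu

8.81 wt% MgO ÷ 40.304 g/mol = 0.21859 mol, giving 0.21859 Mg and 0.21859 O.
30.73 wt% FeO ÷ 71.844 g/mol = 0.42773 mol, giving 0.42773 Fe and 0.42773 O.
21.83 wt% Al2O3 ÷ 101.961 g/mol = 0.21410 mol, giving 0.42820 Al and 0.64230 O.
38.52 wt% SiO2 ÷ 60.083 g/mol = 0.64111 mol, giving 0.64111 Si and 1.28222 O.
Oxygen sums to 2.57084; scaling by 12/2.57084 = 4.66774 puts the formula on 12 O.
Fe: 0.42773 × 4.66774 = 1.997 atoms per formula unit.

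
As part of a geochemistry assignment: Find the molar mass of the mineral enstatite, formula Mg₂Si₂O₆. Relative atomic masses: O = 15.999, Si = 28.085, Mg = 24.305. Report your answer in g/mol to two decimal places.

200.77 g/mol

M = 2(24.305) + 2(28.085) + 6(15.999)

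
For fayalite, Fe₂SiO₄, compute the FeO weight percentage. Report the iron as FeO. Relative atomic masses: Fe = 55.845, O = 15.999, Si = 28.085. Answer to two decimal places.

Molar mass of Fe₂SiO₄ = 2*55.845 + 1*28.085 + 4*15.999 = 203.771 g/mol.
Each formula unit contains 2 Fe, equivalent to 2/1 = 2.0000 mol FeO.
M(FeO) = 1×55.845 + 1×15.999 = 71.844 g/mol.
Mass of FeO per formula unit = 2.0000 × 71.844 = 143.688 g.
FeO wt% = 143.688 / 203.771 × 100 = 70.51%.

70.51 wt%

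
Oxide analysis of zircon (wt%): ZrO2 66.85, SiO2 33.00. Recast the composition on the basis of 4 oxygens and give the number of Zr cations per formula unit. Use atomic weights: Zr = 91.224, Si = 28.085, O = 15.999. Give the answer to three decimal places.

ZrO2: 66.85/123.222 = 0.54252 mol → 0.54252 mol Zr, 1.08504 mol O.
SiO2: 33.00/60.083 = 0.54924 mol → 0.54924 mol Si, 1.09848 mol O.
Total oxygen = 2.18352 mol. Normalization factor = 4/2.18352 = 1.83190.
Zr per 4 O = 0.54252 × 1.83190 = 0.994.

0.994 Zr apfu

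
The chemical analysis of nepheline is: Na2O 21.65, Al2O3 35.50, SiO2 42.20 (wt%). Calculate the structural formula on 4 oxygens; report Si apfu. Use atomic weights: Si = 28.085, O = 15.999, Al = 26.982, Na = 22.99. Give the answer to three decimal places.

1.004 Si apfu

Na2O (M=61.979): mol = 0.34931; Na = 0.69862, O = 0.34931.
Al2O3 (M=101.961): mol = 0.34817; Al = 0.69634, O = 1.04451.
SiO2 (M=60.083): mol = 0.70236; Si = 0.70236, O = 1.40472.
ΣO = 2.79854; factor = 4/ΣO = 1.42932.
Si apfu = 0.70236 × 1.42932 = 1.004.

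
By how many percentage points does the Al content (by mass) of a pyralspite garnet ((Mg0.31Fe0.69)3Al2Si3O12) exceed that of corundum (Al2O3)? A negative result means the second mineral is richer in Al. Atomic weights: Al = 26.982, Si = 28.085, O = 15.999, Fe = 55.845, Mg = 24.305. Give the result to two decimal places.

M((Mg0.31Fe0.69)3Al2Si3O12) = 468.410 g/mol, so wt% Al = 53.964/468.410 × 100 = 11.52%.
M(Al2O3) = 101.961 g/mol, so wt% Al = 53.964/101.961 × 100 = 52.93%.
11.52 − 52.93 = -41.41 pp.

-41.41 percentage points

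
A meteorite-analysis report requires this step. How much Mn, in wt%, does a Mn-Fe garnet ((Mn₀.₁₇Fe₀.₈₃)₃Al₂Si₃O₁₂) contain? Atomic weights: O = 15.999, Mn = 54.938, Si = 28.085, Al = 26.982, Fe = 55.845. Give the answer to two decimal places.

Formula mass = 0.51×54.938 + 2.49×55.845 + 2×26.982 + 3×28.085 + 12×15.999 = 497.279 g/mol, of which 28.018 g is Mn.
So Mn makes up 28.018/497.279 = 0.0563 of the mass, i.e. 5.63%.

5.63 wt%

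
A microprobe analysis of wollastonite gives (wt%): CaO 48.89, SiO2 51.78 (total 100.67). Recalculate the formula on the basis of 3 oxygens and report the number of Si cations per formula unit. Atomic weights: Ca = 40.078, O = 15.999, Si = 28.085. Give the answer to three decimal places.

0.996 Si apfu

CaO (M=56.077): mol = 0.87184; Ca = 0.87184, O = 0.87184.
SiO2 (M=60.083): mol = 0.86181; Si = 0.86181, O = 1.72362.
ΣO = 2.59546; factor = 3/ΣO = 1.15586.
Si apfu = 0.86181 × 1.15586 = 0.996.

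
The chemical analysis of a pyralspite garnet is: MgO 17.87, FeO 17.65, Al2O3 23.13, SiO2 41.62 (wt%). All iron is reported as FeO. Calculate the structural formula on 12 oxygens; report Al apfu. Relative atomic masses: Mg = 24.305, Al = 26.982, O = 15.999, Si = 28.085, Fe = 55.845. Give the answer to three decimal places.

17.87 wt% MgO ÷ 40.304 g/mol = 0.44338 mol, giving 0.44338 Mg and 0.44338 O.
17.65 wt% FeO ÷ 71.844 g/mol = 0.24567 mol, giving 0.24567 Fe and 0.24567 O.
23.13 wt% Al2O3 ÷ 101.961 g/mol = 0.22685 mol, giving 0.45370 Al and 0.68055 O.
41.62 wt% SiO2 ÷ 60.083 g/mol = 0.69271 mol, giving 0.69271 Si and 1.38542 O.
Oxygen sums to 2.75502; scaling by 12/2.75502 = 4.35569 puts the formula on 12 O.
Al: 0.45370 × 4.35569 = 1.976 atoms per formula unit.

1.976 Al apfu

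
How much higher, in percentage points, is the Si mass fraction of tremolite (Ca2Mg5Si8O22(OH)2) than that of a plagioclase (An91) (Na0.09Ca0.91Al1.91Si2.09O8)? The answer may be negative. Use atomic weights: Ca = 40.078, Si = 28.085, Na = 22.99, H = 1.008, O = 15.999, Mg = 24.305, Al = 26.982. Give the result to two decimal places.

Si in Ca2Mg5Si8O22(OH)2: molar mass 812.353 g/mol; 8×28.085 = 224.680 g → 27.66 wt%.
Si in Na0.09Ca0.91Al1.91Si2.09O8: molar mass 276.765 g/mol; 2.09×28.085 = 58.698 g → 21.21 wt%.
Difference = 27.66 − 21.21 = 6.45 percentage points.

6.45 percentage points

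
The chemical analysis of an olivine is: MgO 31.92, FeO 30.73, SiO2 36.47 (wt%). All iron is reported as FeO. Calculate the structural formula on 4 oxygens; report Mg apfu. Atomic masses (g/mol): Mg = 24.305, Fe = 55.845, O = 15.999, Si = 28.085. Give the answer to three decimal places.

MgO (M=40.304): mol = 0.79198; Mg = 0.79198, O = 0.79198.
FeO (M=71.844): mol = 0.42773; Fe = 0.42773, O = 0.42773.
SiO2 (M=60.083): mol = 0.60699; Si = 0.60699, O = 1.21398.
ΣO = 2.43369; factor = 4/ΣO = 1.64359.
Mg apfu = 0.79198 × 1.64359 = 1.302.

1.302 Mg apfu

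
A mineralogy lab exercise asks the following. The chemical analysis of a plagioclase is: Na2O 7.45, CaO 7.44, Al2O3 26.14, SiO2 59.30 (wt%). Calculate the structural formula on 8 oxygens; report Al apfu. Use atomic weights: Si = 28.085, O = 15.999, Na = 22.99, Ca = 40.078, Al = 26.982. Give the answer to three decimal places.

1.369 Al apfu

Na2O (M=61.979): mol = 0.12020; Na = 0.24040, O = 0.12020.
CaO (M=56.077): mol = 0.13267; Ca = 0.13267, O = 0.13267.
Al2O3 (M=101.961): mol = 0.25637; Al = 0.51274, O = 0.76911.
SiO2 (M=60.083): mol = 0.98697; Si = 0.98697, O = 1.97394.
ΣO = 2.99592; factor = 8/ΣO = 2.67030.
Al apfu = 0.51274 × 2.67030 = 1.369.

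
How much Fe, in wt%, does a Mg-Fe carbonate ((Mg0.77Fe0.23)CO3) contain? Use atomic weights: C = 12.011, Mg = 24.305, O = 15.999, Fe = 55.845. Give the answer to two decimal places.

14.03 wt%

M((Mg0.77Fe0.23)CO3) = 91.567 g/mol.
Fe contributes 0.23 × 55.845 = 12.844 g per mole.
12.844/91.567 = 0.1403 → 14.03%.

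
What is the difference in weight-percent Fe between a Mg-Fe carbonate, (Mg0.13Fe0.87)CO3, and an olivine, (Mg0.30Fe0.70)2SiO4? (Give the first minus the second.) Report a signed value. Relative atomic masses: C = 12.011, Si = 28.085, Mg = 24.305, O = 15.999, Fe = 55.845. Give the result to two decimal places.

Fe in (Mg0.13Fe0.87)CO3: molar mass 111.753 g/mol; 0.87×55.845 = 48.585 g → 43.48 wt%.
Fe in (Mg0.30Fe0.70)2SiO4: molar mass 184.847 g/mol; 1.40×55.845 = 78.183 g → 42.30 wt%.
Difference = 43.48 − 42.30 = 1.18 percentage points.

1.18 percentage points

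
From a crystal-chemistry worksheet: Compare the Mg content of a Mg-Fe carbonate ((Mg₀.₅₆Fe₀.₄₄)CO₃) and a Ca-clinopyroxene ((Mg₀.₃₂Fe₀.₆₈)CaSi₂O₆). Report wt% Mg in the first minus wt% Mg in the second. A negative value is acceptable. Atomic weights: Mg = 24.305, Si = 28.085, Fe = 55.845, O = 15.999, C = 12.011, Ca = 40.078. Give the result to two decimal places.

Mg in (Mg₀.₅₆Fe₀.₄₄)CO₃: molar mass 98.191 g/mol; 0.56×24.305 = 13.611 g → 13.86 wt%.
Mg in (Mg₀.₃₂Fe₀.₆₈)CaSi₂O₆: molar mass 237.994 g/mol; 0.32×24.305 = 7.778 g → 3.27 wt%.
Difference = 13.86 − 3.27 = 10.59 percentage points.

10.59 percentage points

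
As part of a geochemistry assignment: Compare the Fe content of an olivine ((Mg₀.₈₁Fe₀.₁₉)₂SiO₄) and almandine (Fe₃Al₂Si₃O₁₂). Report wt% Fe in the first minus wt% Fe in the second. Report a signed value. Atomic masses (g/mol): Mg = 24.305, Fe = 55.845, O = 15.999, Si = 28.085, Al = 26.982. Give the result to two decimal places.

First mineral: 21.221 g Fe in 152.676 g formula = 13.90 wt% Fe.
Second mineral: 167.535 g Fe in 497.742 g formula = 33.66 wt% Fe.
13.90% − 33.66% gives a difference of -19.76 percentage points.

-19.76 percentage points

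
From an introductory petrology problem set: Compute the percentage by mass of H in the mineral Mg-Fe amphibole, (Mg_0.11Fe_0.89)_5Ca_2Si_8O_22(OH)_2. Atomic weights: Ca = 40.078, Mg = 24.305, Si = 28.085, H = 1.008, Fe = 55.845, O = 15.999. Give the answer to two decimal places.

M((Mg_0.11Fe_0.89)_5Ca_2Si_8O_22(OH)_2) = 952.706 g/mol.
H contributes 2 × 1.008 = 2.016 g per mole.
2.016/952.706 = 0.0021 → 0.21%.

0.21 mass %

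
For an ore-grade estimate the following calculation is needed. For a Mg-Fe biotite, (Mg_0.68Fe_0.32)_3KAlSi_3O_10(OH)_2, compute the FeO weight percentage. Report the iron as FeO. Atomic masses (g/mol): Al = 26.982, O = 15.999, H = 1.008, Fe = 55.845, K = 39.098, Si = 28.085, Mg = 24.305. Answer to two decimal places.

M((Mg_0.68Fe_0.32)_3KAlSi_3O_10(OH)_2) = 447.532 g/mol; M(FeO) = 71.844 g/mol.
Moles FeO per formula unit = 0.96 Fe ÷ 1 = 0.9600.
FeO fraction = (0.9600 × 71.844) / 447.532 = 68.970/447.532 = 0.1541.

15.41 wt%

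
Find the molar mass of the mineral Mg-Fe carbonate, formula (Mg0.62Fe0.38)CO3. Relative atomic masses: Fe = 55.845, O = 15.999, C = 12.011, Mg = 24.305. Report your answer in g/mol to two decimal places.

96.30 g/mol

Mg: 0.62 × 24.305 = 15.0691
Fe: 0.38 × 55.845 = 21.2211
C: 1 × 12.011 = 12.0110
O: 3 × 15.999 = 47.9970
Summing the contributions gives the formula mass.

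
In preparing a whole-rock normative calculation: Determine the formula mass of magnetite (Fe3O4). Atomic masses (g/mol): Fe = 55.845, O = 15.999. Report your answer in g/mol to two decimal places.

231.53 g/mol

M = 3·55.845 + 4·15.999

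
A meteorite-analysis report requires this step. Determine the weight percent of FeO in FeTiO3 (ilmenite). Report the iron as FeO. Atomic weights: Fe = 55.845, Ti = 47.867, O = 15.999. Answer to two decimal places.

47.36 wt%

M(FeTiO3) = 151.709 g/mol; M(FeO) = 71.844 g/mol.
Moles FeO per formula unit = 1 Fe ÷ 1 = 1.0000.
FeO fraction = (1.0000 × 71.844) / 151.709 = 71.844/151.709 = 0.4736.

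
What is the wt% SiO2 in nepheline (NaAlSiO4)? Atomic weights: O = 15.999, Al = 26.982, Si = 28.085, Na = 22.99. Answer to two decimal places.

42.30 wt%

M(NaAlSiO4) = 142.053 g/mol; M(SiO2) = 60.083 g/mol.
Moles SiO2 per formula unit = 1 Si ÷ 1 = 1.0000.
SiO2 fraction = (1.0000 × 60.083) / 142.053 = 60.083/142.053 = 0.4230.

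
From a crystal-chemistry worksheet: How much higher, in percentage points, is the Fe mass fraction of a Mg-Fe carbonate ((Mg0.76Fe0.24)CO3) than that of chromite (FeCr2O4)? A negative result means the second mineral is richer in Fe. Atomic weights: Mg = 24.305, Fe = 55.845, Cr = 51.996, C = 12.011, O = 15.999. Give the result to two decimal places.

-10.36 percentage points

Fe in (Mg0.76Fe0.24)CO3: molar mass 91.883 g/mol; 0.24×55.845 = 13.403 g → 14.59 wt%.
Fe in FeCr2O4: molar mass 223.833 g/mol; 1×55.845 = 55.845 g → 24.95 wt%.
Difference = 14.59 − 24.95 = -10.36 percentage points.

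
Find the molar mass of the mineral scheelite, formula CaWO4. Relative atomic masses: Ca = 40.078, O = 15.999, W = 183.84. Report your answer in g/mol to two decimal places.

287.91 g/mol

M = 1(40.078) + 1(183.84) + 4(15.999)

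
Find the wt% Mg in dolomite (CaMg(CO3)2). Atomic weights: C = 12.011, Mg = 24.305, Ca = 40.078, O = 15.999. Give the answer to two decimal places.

13.18 mass %

M(CaMg(CO3)2) = 184.399 g/mol.
Mg contributes 1 × 24.305 = 24.305 g per mole.
24.305/184.399 = 0.1318 → 13.18%.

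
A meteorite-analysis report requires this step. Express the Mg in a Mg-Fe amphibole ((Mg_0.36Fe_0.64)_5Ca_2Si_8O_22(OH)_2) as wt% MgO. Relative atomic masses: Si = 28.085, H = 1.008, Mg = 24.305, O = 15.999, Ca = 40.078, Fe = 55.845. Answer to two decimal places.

7.94 wt%

Molar mass of (Mg_0.36Fe_0.64)_5Ca_2Si_8O_22(OH)_2 = 1.80×24.305 + 3.20×55.845 + 2×40.078 + 8×28.085 + 24×15.999 + 2×1.008 = 913.281 g/mol.
Each formula unit contains 1.80 Mg, equivalent to 1.80/1 = 1.8000 mol MgO.
M(MgO) = 1×24.305 + 1×15.999 = 40.304 g/mol.
Mass of MgO per formula unit = 1.8000 × 40.304 = 72.547 g.
MgO wt% = 72.547 / 913.281 × 100 = 7.94%.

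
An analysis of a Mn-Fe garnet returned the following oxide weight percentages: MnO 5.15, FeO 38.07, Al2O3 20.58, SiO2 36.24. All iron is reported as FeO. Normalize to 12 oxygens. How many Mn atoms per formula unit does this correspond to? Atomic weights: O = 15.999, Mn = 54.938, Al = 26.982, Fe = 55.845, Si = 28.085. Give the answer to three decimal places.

0.361 Mn apfu

5.15 wt% MnO ÷ 70.937 g/mol = 0.07260 mol, giving 0.07260 Mn and 0.07260 O.
38.07 wt% FeO ÷ 71.844 g/mol = 0.52990 mol, giving 0.52990 Fe and 0.52990 O.
20.58 wt% Al2O3 ÷ 101.961 g/mol = 0.20184 mol, giving 0.40368 Al and 0.60552 O.
36.24 wt% SiO2 ÷ 60.083 g/mol = 0.60317 mol, giving 0.60317 Si and 1.20634 O.
Oxygen sums to 2.41436; scaling by 12/2.41436 = 4.97026 puts the formula on 12 O.
Mn: 0.07260 × 4.97026 = 0.361 atoms per formula unit.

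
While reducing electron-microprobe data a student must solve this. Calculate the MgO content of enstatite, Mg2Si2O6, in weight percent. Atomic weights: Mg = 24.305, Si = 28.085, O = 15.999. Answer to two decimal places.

Molar mass of Mg2Si2O6 = 2·24.305 + 2·28.085 + 6·15.999 = 200.774 g/mol.
Each formula unit contains 2 Mg, equivalent to 2/1 = 2.0000 mol MgO.
M(MgO) = 1×24.305 + 1×15.999 = 40.304 g/mol.
Mass of MgO per formula unit = 2.0000 × 40.304 = 80.608 g.
MgO wt% = 80.608 / 200.774 × 100 = 40.15%.

40.15 wt%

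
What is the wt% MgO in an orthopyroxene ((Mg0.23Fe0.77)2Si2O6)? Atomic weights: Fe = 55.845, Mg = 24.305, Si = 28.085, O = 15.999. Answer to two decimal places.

7.44 wt%

Formula mass = 249.346 g/mol.
0.46 Mg → 0.4600 mol MgO per formula unit; M(MgO) = 40.304, so MgO mass = 18.540 g.
18.540/249.346 × 100 = 7.44 wt%.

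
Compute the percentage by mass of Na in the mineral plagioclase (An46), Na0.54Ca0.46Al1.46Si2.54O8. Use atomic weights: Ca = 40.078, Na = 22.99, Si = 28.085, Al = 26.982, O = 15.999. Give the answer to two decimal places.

4.61 weight percent

Formula mass = 0.54·22.99 + 0.46·40.078 + 1.46·26.982 + 2.54·28.085 + 8·15.999 = 269.572 g/mol, of which 12.415 g is Na.
So Na makes up 12.415/269.572 = 0.0461 of the mass, i.e. 4.61%.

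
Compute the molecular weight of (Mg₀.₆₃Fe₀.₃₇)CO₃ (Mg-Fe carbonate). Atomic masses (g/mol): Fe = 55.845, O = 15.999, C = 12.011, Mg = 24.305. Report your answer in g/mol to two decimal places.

M = 0.63(24.305) + 0.37(55.845) + 1(12.011) + 3(15.999)

95.98 g/mol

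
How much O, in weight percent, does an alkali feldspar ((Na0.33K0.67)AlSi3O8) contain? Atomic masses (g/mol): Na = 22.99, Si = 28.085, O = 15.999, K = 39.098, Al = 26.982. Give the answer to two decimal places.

46.88 weight percent

Formula mass = 0.33×22.99 + 0.67×39.098 + 1×26.982 + 3×28.085 + 8×15.999 = 273.011 g/mol, of which 127.992 g is O.
So O makes up 127.992/273.011 = 0.4688 of the mass, i.e. 46.88%.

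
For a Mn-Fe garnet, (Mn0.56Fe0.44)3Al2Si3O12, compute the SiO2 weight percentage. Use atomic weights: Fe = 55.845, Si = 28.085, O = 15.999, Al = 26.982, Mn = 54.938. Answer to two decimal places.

Formula mass = 496.218 g/mol.
3 Si → 3.0000 mol SiO2 per formula unit; M(SiO2) = 60.083, so SiO2 mass = 180.249 g.
180.249/496.218 × 100 = 36.32 wt%.

36.32 wt%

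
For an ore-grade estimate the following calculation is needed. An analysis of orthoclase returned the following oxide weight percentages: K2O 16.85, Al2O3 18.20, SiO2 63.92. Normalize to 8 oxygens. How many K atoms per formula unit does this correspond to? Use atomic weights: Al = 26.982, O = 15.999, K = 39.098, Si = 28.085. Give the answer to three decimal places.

1.007 K apfu

K2O (M=94.195): mol = 0.17888; K = 0.35776, O = 0.17888.
Al2O3 (M=101.961): mol = 0.17850; Al = 0.35700, O = 0.53550.
SiO2 (M=60.083): mol = 1.06386; Si = 1.06386, O = 2.12772.
ΣO = 2.84210; factor = 8/ΣO = 2.81482.
K apfu = 0.35776 × 2.81482 = 1.007.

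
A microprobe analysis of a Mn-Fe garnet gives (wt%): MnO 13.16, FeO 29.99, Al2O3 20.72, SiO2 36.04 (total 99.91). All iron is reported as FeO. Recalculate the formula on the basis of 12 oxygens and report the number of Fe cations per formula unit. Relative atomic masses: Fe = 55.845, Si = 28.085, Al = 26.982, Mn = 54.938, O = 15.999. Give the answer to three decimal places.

13.16 wt% MnO ÷ 70.937 g/mol = 0.18552 mol, giving 0.18552 Mn and 0.18552 O.
29.99 wt% FeO ÷ 71.844 g/mol = 0.41743 mol, giving 0.41743 Fe and 0.41743 O.
20.72 wt% Al2O3 ÷ 101.961 g/mol = 0.20321 mol, giving 0.40642 Al and 0.60963 O.
36.04 wt% SiO2 ÷ 60.083 g/mol = 0.59984 mol, giving 0.59984 Si and 1.19968 O.
Oxygen sums to 2.41226; scaling by 12/2.41226 = 4.97459 puts the formula on 12 O.
Fe: 0.41743 × 4.97459 = 2.077 atoms per formula unit.

2.077 Fe apfu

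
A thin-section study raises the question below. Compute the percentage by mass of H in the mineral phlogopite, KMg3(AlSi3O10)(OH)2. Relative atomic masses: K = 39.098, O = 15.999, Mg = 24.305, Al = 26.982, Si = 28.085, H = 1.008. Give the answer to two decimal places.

Molar mass of KMg3(AlSi3O10)(OH)2: 1·39.098 + 3·24.305 + 1·26.982 + 3·28.085 + 12·15.999 + 2·1.008 = 417.254 g/mol.
Mass of H per formula unit: 2 × 1.008 = 2.016 g.
Weight fraction H = 2.016 / 417.254 = 0.0048.

0.48 weight percent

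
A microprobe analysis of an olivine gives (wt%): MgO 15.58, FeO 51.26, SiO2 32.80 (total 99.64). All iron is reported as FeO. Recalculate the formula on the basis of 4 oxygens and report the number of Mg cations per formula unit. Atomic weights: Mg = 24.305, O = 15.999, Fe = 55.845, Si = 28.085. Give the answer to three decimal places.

MgO (M=40.304): mol = 0.38656; Mg = 0.38656, O = 0.38656.
FeO (M=71.844): mol = 0.71349; Fe = 0.71349, O = 0.71349.
SiO2 (M=60.083): mol = 0.54591; Si = 0.54591, O = 1.09182.
ΣO = 2.19187; factor = 4/ΣO = 1.82493.
Mg apfu = 0.38656 × 1.82493 = 0.705.

0.705 Mg apfu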